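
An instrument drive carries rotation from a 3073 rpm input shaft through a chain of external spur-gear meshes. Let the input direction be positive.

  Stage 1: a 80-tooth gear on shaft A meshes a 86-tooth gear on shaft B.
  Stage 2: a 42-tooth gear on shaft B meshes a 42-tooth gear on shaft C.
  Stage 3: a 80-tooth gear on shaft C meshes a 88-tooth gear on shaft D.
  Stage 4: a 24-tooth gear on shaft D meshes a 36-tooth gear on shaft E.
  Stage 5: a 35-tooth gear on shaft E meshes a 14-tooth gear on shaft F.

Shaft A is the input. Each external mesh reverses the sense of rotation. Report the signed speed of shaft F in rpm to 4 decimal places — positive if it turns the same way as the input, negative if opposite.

-4331.2192 rpm (opposite to input, |ω| = 4331.2192 rpm)

Stage 1 [80T→86T]: ω = 3073.0000×80/86 = 2858.6047 rpm, dir flips to −; running = −2858.6047
Stage 2 [42T→42T]: ω = 2858.6047×42/42 = 2858.6047 rpm, dir flips to +; running = +2858.6047
Stage 3 [80T→88T]: ω = 2858.6047×80/88 = 2598.7315 rpm, dir flips to −; running = −2598.7315
Stage 4 [24T→36T]: ω = 2598.7315×24/36 = 1732.4877 rpm, dir flips to +; running = +1732.4877
Stage 5 [35T→14T]: ω = 1732.4877×35/14 = 4331.2192 rpm, dir flips to −; running = −4331.2192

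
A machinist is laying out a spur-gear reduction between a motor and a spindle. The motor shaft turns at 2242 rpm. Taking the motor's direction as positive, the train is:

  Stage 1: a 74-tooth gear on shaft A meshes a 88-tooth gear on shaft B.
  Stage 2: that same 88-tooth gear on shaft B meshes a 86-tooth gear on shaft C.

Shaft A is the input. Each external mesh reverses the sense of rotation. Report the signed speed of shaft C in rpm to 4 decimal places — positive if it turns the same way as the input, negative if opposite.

+1929.1628 rpm (same as input, |ω| = 1929.1628 rpm)

Stage 1 [74T→88T]: ω = 2242.0000×74/88 = 1885.3182 rpm, dir flips to −; running = −1885.3182
Stage 2 [88T→86T]: ω = 1885.3182×88/86 = 1929.1628 rpm, dir flips to +; running = +1929.1628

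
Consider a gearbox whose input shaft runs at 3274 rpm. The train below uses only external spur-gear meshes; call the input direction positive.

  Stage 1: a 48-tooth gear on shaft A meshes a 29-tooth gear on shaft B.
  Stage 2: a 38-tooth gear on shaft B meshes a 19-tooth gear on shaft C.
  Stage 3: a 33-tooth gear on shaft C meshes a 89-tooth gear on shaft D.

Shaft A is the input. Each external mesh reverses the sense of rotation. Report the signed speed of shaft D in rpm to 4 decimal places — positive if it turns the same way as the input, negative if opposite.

-4018.6098 rpm (opposite to input, |ω| = 4018.6098 rpm)

Stage 1 [48T→29T]: ω = 3274.0000×48/29 = 5419.0345 rpm, dir flips to −; running = −5419.0345
Stage 2 [38T→19T]: ω = 5419.0345×38/19 = 10838.0690 rpm, dir flips to +; running = +10838.0690
Stage 3 [33T→89T]: ω = 10838.0690×33/89 = 4018.6098 rpm, dir flips to −; running = −4018.6098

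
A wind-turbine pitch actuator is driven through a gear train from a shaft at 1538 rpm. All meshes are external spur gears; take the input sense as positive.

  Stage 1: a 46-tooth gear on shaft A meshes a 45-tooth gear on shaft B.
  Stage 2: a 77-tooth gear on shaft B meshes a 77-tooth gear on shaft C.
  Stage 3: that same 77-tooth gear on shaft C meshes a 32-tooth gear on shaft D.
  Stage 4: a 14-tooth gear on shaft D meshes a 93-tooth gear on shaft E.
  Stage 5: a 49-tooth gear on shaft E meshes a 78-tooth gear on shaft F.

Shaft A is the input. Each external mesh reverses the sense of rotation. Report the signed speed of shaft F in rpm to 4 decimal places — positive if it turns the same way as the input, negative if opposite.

-357.7577 rpm (opposite to input, |ω| = 357.7577 rpm)

Stage 1 [46T→45T]: ω = 1538.0000×46/45 = 1572.1778 rpm, dir flips to −; running = −1572.1778
Stage 2 [77T→77T]: ω = 1572.1778×77/77 = 1572.1778 rpm, dir flips to +; running = +1572.1778
Stage 3 [77T→32T]: ω = 1572.1778×77/32 = 3783.0528 rpm, dir flips to −; running = −3783.0528
Stage 4 [14T→93T]: ω = 3783.0528×14/93 = 569.4918 rpm, dir flips to +; running = +569.4918
Stage 5 [49T→78T]: ω = 569.4918×49/78 = 357.7577 rpm, dir flips to −; running = −357.7577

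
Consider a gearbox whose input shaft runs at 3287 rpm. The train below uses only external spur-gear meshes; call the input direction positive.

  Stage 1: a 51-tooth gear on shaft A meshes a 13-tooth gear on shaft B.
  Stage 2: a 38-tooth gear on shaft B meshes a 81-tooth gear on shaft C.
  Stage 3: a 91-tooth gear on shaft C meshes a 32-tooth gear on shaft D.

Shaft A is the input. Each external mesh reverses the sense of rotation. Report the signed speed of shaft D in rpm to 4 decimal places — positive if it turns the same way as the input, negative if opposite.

-17203.4884 rpm (opposite to input, |ω| = 17203.4884 rpm)

Stage 1 [51T→13T]: ω = 3287.0000×51/13 = 12895.1538 rpm, dir flips to −; running = −12895.1538
Stage 2 [38T→81T]: ω = 12895.1538×38/81 = 6049.5783 rpm, dir flips to +; running = +6049.5783
Stage 3 [91T→32T]: ω = 6049.5783×91/32 = 17203.4884 rpm, dir flips to −; running = −17203.4884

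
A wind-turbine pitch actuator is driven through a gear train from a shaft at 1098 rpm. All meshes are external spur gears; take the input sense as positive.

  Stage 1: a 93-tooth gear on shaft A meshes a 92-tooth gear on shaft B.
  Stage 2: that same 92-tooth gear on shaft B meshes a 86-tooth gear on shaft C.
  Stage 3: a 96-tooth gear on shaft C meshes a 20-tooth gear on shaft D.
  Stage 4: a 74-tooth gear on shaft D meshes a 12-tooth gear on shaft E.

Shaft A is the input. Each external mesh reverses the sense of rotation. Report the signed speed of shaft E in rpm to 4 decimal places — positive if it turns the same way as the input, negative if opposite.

+35146.2140 rpm (same as input, |ω| = 35146.2140 rpm)

Stage 1 [93T→92T]: ω = 1098.0000×93/92 = 1109.9348 rpm, dir flips to −; running = −1109.9348
Stage 2 [92T→86T]: ω = 1109.9348×92/86 = 1187.3721 rpm, dir flips to +; running = +1187.3721
Stage 3 [96T→20T]: ω = 1187.3721×96/20 = 5699.3860 rpm, dir flips to −; running = −5699.3860
Stage 4 [74T→12T]: ω = 5699.3860×74/12 = 35146.2140 rpm, dir flips to +; running = +35146.2140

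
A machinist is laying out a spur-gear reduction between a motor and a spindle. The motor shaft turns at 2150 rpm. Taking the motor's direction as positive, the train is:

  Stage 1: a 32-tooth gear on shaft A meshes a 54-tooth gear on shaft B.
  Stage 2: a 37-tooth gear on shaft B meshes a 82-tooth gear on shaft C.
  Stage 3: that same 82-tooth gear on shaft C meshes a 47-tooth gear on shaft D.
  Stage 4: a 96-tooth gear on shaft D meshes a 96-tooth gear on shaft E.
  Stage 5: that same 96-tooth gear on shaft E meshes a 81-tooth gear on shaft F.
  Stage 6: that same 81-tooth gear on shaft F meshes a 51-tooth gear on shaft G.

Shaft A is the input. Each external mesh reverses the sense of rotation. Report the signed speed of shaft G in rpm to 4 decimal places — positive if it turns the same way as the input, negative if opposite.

Stage 1 [32T→54T]: ω = 2150.0000×32/54 = 1274.0741 rpm, dir flips to −; running = −1274.0741
Stage 2 [37T→82T]: ω = 1274.0741×37/82 = 574.8871 rpm, dir flips to +; running = +574.8871
Stage 3 [82T→47T]: ω = 574.8871×82/47 = 1002.9945 rpm, dir flips to −; running = −1002.9945
Stage 4 [96T→96T]: ω = 1002.9945×96/96 = 1002.9945 rpm, dir flips to +; running = +1002.9945
Stage 5 [96T→81T]: ω = 1002.9945×96/81 = 1188.7342 rpm, dir flips to −; running = −1188.7342
Stage 6 [81T→51T]: ω = 1188.7342×81/51 = 1887.9896 rpm, dir flips to +; running = +1887.9896

+1887.9896 rpm (same as input, |ω| = 1887.9896 rpm)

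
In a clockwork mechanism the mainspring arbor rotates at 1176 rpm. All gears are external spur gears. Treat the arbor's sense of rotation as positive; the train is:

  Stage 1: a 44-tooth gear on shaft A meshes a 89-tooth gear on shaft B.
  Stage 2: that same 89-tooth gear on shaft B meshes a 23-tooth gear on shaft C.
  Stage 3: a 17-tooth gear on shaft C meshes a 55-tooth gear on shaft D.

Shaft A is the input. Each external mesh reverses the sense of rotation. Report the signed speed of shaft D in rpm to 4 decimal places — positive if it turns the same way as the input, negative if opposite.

Stage 1 [44T→89T]: ω = 1176.0000×44/89 = 581.3933 rpm, dir flips to −; running = −581.3933
Stage 2 [89T→23T]: ω = 581.3933×89/23 = 2249.7391 rpm, dir flips to +; running = +2249.7391
Stage 3 [17T→55T]: ω = 2249.7391×17/55 = 695.3739 rpm, dir flips to −; running = −695.3739

-695.3739 rpm (opposite to input, |ω| = 695.3739 rpm)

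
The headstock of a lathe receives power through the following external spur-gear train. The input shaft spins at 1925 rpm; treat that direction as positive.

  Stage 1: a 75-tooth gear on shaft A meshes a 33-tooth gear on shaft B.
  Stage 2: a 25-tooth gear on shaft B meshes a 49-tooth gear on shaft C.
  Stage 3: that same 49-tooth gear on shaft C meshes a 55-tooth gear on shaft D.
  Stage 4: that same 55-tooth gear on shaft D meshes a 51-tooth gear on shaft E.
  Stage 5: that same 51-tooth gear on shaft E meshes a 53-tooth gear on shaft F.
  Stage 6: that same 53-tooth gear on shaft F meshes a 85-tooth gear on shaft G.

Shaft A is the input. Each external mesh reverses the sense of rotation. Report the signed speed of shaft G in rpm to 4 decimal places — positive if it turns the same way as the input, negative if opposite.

Stage 1 [75T→33T]: ω = 1925.0000×75/33 = 4375.0000 rpm, dir flips to −; running = −4375.0000
Stage 2 [25T→49T]: ω = 4375.0000×25/49 = 2232.1429 rpm, dir flips to +; running = +2232.1429
Stage 3 [49T→55T]: ω = 2232.1429×49/55 = 1988.6364 rpm, dir flips to −; running = −1988.6364
Stage 4 [55T→51T]: ω = 1988.6364×55/51 = 2144.6078 rpm, dir flips to +; running = +2144.6078
Stage 5 [51T→53T]: ω = 2144.6078×51/53 = 2063.6792 rpm, dir flips to −; running = −2063.6792
Stage 6 [53T→85T]: ω = 2063.6792×53/85 = 1286.7647 rpm, dir flips to +; running = +1286.7647

+1286.7647 rpm (same as input, |ω| = 1286.7647 rpm)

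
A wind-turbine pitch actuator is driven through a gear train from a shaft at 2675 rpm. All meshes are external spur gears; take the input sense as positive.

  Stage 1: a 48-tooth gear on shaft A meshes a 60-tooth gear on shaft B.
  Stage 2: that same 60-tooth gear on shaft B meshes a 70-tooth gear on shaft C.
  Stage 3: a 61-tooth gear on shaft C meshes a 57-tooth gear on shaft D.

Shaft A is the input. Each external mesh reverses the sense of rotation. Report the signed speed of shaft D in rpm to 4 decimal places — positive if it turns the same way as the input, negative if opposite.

Stage 1 [48T→60T]: ω = 2675.0000×48/60 = 2140.0000 rpm, dir flips to −; running = −2140.0000
Stage 2 [60T→70T]: ω = 2140.0000×60/70 = 1834.2857 rpm, dir flips to +; running = +1834.2857
Stage 3 [61T→57T]: ω = 1834.2857×61/57 = 1963.0075 rpm, dir flips to −; running = −1963.0075

-1963.0075 rpm (opposite to input, |ω| = 1963.0075 rpm)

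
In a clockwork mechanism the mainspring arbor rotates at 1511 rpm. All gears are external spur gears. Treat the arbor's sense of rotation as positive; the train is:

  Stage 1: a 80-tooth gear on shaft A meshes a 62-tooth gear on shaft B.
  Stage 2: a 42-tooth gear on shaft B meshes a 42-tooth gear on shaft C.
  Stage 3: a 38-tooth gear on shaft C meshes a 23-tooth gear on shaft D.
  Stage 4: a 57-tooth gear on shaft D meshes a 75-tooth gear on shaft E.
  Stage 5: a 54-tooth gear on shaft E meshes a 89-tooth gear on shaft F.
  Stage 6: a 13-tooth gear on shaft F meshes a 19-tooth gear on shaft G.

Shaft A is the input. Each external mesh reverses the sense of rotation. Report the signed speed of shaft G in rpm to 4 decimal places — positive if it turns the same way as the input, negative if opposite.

+1016.3086 rpm (same as input, |ω| = 1016.3086 rpm)

Stage 1 [80T→62T]: ω = 1511.0000×80/62 = 1949.6774 rpm, dir flips to −; running = −1949.6774
Stage 2 [42T→42T]: ω = 1949.6774×42/42 = 1949.6774 rpm, dir flips to +; running = +1949.6774
Stage 3 [38T→23T]: ω = 1949.6774×38/23 = 3221.2062 rpm, dir flips to −; running = −3221.2062
Stage 4 [57T→75T]: ω = 3221.2062×57/75 = 2448.1167 rpm, dir flips to +; running = +2448.1167
Stage 5 [54T→89T]: ω = 2448.1167×54/89 = 1485.3742 rpm, dir flips to −; running = −1485.3742
Stage 6 [13T→19T]: ω = 1485.3742×13/19 = 1016.3086 rpm, dir flips to +; running = +1016.3086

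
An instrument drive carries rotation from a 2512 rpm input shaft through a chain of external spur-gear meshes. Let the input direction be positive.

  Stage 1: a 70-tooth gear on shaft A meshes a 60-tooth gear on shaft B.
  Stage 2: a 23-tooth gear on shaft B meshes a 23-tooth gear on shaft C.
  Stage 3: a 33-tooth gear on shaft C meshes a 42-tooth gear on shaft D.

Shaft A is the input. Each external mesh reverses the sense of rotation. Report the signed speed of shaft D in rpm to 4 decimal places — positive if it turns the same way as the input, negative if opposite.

-2302.6667 rpm (opposite to input, |ω| = 2302.6667 rpm)

Stage 1 [70T→60T]: ω = 2512.0000×70/60 = 2930.6667 rpm, dir flips to −; running = −2930.6667
Stage 2 [23T→23T]: ω = 2930.6667×23/23 = 2930.6667 rpm, dir flips to +; running = +2930.6667
Stage 3 [33T→42T]: ω = 2930.6667×33/42 = 2302.6667 rpm, dir flips to −; running = −2302.6667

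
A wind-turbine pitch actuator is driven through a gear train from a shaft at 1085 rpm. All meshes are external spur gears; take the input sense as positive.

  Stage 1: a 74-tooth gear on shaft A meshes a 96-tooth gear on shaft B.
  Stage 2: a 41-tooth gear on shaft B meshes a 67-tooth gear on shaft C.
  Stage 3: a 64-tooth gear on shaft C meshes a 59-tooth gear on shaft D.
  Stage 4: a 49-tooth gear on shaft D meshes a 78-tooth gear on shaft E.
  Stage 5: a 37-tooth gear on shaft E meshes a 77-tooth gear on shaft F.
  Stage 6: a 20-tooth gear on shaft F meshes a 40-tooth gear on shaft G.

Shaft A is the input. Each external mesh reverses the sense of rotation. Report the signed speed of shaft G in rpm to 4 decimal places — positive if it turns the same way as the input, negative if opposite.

Stage 1 [74T→96T]: ω = 1085.0000×74/96 = 836.3542 rpm, dir flips to −; running = −836.3542
Stage 2 [41T→67T]: ω = 836.3542×41/67 = 511.7988 rpm, dir flips to +; running = +511.7988
Stage 3 [64T→59T]: ω = 511.7988×64/59 = 555.1716 rpm, dir flips to −; running = −555.1716
Stage 4 [49T→78T]: ω = 555.1716×49/78 = 348.7616 rpm, dir flips to +; running = +348.7616
Stage 5 [37T→77T]: ω = 348.7616×37/77 = 167.5868 rpm, dir flips to −; running = −167.5868
Stage 6 [20T→40T]: ω = 167.5868×20/40 = 83.7934 rpm, dir flips to +; running = +83.7934

+83.7934 rpm (same as input, |ω| = 83.7934 rpm)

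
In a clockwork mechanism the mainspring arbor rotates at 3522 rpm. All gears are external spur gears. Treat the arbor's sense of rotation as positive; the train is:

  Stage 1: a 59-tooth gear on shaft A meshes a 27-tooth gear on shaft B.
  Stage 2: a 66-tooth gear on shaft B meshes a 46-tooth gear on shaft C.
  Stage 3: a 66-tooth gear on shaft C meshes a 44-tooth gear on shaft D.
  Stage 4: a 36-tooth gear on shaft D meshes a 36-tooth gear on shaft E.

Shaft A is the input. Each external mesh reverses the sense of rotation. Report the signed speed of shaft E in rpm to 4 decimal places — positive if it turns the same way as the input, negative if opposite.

+16563.6087 rpm (same as input, |ω| = 16563.6087 rpm)

Stage 1 [59T→27T]: ω = 3522.0000×59/27 = 7696.2222 rpm, dir flips to −; running = −7696.2222
Stage 2 [66T→46T]: ω = 7696.2222×66/46 = 11042.4058 rpm, dir flips to +; running = +11042.4058
Stage 3 [66T→44T]: ω = 11042.4058×66/44 = 16563.6087 rpm, dir flips to −; running = −16563.6087
Stage 4 [36T→36T]: ω = 16563.6087×36/36 = 16563.6087 rpm, dir flips to +; running = +16563.6087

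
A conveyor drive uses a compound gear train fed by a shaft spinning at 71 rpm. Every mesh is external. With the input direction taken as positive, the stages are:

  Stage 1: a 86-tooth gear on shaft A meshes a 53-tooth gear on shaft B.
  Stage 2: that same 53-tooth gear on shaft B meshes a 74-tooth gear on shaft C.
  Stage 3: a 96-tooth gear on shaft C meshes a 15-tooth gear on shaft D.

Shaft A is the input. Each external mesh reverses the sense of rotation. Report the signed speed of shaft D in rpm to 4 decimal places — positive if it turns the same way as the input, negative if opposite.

Stage 1 [86T→53T]: ω = 71.0000×86/53 = 115.2075 rpm, dir flips to −; running = −115.2075
Stage 2 [53T→74T]: ω = 115.2075×53/74 = 82.5135 rpm, dir flips to +; running = +82.5135
Stage 3 [96T→15T]: ω = 82.5135×96/15 = 528.0865 rpm, dir flips to −; running = −528.0865

-528.0865 rpm (opposite to input, |ω| = 528.0865 rpm)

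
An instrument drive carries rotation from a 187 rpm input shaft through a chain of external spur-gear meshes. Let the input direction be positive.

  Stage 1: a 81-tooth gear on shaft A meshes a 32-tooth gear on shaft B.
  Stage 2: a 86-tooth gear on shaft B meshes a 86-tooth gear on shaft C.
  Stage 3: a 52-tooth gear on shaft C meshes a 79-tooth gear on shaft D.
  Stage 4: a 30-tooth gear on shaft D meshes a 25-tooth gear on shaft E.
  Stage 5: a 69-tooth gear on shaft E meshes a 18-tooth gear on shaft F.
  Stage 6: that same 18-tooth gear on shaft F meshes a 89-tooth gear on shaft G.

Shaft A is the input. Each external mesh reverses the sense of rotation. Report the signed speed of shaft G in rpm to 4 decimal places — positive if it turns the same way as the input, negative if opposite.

+289.8633 rpm (same as input, |ω| = 289.8633 rpm)

Stage 1 [81T→32T]: ω = 187.0000×81/32 = 473.3438 rpm, dir flips to −; running = −473.3438
Stage 2 [86T→86T]: ω = 473.3438×86/86 = 473.3438 rpm, dir flips to +; running = +473.3438
Stage 3 [52T→79T]: ω = 473.3438×52/79 = 311.5680 rpm, dir flips to −; running = −311.5680
Stage 4 [30T→25T]: ω = 311.5680×30/25 = 373.8816 rpm, dir flips to +; running = +373.8816
Stage 5 [69T→18T]: ω = 373.8816×69/18 = 1433.2130 rpm, dir flips to −; running = −1433.2130
Stage 6 [18T→89T]: ω = 1433.2130×18/89 = 289.8633 rpm, dir flips to +; running = +289.8633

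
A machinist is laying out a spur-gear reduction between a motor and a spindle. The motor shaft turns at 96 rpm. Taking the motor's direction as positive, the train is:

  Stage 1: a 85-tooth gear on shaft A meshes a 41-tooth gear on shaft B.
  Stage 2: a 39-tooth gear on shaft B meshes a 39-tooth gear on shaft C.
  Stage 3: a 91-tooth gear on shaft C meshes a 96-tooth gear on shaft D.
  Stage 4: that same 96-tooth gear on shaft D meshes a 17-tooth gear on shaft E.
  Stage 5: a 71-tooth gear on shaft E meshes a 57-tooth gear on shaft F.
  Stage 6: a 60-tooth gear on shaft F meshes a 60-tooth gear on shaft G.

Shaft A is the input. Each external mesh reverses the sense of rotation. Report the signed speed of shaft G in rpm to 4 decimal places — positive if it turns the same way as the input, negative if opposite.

+1327.0347 rpm (same as input, |ω| = 1327.0347 rpm)

Stage 1 [85T→41T]: ω = 96.0000×85/41 = 199.0244 rpm, dir flips to −; running = −199.0244
Stage 2 [39T→39T]: ω = 199.0244×39/39 = 199.0244 rpm, dir flips to +; running = +199.0244
Stage 3 [91T→96T]: ω = 199.0244×91/96 = 188.6585 rpm, dir flips to −; running = −188.6585
Stage 4 [96T→17T]: ω = 188.6585×96/17 = 1065.3659 rpm, dir flips to +; running = +1065.3659
Stage 5 [71T→57T]: ω = 1065.3659×71/57 = 1327.0347 rpm, dir flips to −; running = −1327.0347
Stage 6 [60T→60T]: ω = 1327.0347×60/60 = 1327.0347 rpm, dir flips to +; running = +1327.0347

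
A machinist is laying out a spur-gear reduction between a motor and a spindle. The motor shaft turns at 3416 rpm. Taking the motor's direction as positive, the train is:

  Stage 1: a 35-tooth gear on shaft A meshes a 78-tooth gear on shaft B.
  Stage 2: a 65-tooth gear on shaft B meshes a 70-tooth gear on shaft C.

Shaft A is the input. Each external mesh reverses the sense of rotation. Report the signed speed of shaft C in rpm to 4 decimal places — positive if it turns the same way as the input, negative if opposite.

+1423.3333 rpm (same as input, |ω| = 1423.3333 rpm)

Stage 1 [35T→78T]: ω = 3416.0000×35/78 = 1532.8205 rpm, dir flips to −; running = −1532.8205
Stage 2 [65T→70T]: ω = 1532.8205×65/70 = 1423.3333 rpm, dir flips to +; running = +1423.3333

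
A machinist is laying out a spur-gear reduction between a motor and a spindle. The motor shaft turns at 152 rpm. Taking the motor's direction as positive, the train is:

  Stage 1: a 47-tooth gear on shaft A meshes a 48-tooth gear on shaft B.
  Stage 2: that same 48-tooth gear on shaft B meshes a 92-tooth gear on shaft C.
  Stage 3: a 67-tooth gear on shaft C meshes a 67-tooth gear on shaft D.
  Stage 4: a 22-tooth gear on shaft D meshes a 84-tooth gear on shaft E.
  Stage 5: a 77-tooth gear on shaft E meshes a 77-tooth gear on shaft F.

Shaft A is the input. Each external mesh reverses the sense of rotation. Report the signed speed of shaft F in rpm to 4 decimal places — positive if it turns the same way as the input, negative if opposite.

Stage 1 [47T→48T]: ω = 152.0000×47/48 = 148.8333 rpm, dir flips to −; running = −148.8333
Stage 2 [48T→92T]: ω = 148.8333×48/92 = 77.6522 rpm, dir flips to +; running = +77.6522
Stage 3 [67T→67T]: ω = 77.6522×67/67 = 77.6522 rpm, dir flips to −; running = −77.6522
Stage 4 [22T→84T]: ω = 77.6522×22/84 = 20.3375 rpm, dir flips to +; running = +20.3375
Stage 5 [77T→77T]: ω = 20.3375×77/77 = 20.3375 rpm, dir flips to −; running = −20.3375

-20.3375 rpm (opposite to input, |ω| = 20.3375 rpm)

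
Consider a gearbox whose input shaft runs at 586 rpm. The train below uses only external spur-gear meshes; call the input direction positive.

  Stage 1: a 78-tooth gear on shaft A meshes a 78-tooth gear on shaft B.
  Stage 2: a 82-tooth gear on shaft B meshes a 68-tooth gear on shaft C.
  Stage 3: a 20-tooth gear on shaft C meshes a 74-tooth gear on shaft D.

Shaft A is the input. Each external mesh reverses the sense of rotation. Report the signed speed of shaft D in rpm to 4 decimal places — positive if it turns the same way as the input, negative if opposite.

-190.9857 rpm (opposite to input, |ω| = 190.9857 rpm)

Stage 1 [78T→78T]: ω = 586.0000×78/78 = 586.0000 rpm, dir flips to −; running = −586.0000
Stage 2 [82T→68T]: ω = 586.0000×82/68 = 706.6471 rpm, dir flips to +; running = +706.6471
Stage 3 [20T→74T]: ω = 706.6471×20/74 = 190.9857 rpm, dir flips to −; running = −190.9857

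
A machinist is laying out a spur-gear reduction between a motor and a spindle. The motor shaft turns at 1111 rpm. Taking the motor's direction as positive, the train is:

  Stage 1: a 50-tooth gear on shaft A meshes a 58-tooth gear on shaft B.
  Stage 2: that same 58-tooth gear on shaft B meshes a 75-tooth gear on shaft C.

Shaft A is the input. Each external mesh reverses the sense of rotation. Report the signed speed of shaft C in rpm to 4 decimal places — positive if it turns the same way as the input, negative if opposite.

+740.6667 rpm (same as input, |ω| = 740.6667 rpm)

Stage 1 [50T→58T]: ω = 1111.0000×50/58 = 957.7586 rpm, dir flips to −; running = −957.7586
Stage 2 [58T→75T]: ω = 957.7586×58/75 = 740.6667 rpm, dir flips to +; running = +740.6667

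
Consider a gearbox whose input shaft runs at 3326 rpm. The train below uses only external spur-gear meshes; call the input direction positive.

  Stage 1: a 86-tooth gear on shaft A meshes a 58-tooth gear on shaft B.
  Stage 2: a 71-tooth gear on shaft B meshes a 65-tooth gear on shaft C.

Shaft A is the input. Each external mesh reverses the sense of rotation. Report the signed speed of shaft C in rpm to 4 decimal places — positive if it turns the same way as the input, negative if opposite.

+5386.8849 rpm (same as input, |ω| = 5386.8849 rpm)

Stage 1 [86T→58T]: ω = 3326.0000×86/58 = 4931.6552 rpm, dir flips to −; running = −4931.6552
Stage 2 [71T→65T]: ω = 4931.6552×71/65 = 5386.8849 rpm, dir flips to +; running = +5386.8849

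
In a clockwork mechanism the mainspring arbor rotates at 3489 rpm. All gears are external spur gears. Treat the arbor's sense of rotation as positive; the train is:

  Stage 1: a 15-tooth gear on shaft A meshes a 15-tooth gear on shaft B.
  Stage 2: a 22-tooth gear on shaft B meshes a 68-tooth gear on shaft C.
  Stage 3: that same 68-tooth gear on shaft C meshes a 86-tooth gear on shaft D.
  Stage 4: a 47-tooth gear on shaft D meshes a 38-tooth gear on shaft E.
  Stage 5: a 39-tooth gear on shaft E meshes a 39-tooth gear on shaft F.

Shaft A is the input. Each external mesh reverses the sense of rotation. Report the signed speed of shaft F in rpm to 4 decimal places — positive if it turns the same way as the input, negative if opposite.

-1103.9247 rpm (opposite to input, |ω| = 1103.9247 rpm)

Stage 1 [15T→15T]: ω = 3489.0000×15/15 = 3489.0000 rpm, dir flips to −; running = −3489.0000
Stage 2 [22T→68T]: ω = 3489.0000×22/68 = 1128.7941 rpm, dir flips to +; running = +1128.7941
Stage 3 [68T→86T]: ω = 1128.7941×68/86 = 892.5349 rpm, dir flips to −; running = −892.5349
Stage 4 [47T→38T]: ω = 892.5349×47/38 = 1103.9247 rpm, dir flips to +; running = +1103.9247
Stage 5 [39T→39T]: ω = 1103.9247×39/39 = 1103.9247 rpm, dir flips to −; running = −1103.9247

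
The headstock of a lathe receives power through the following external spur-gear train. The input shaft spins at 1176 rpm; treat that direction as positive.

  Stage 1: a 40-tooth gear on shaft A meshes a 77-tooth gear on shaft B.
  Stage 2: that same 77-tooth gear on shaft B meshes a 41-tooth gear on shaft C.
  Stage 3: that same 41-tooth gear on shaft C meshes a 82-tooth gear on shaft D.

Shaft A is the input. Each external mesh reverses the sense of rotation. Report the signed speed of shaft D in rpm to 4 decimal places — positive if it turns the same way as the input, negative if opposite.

Stage 1 [40T→77T]: ω = 1176.0000×40/77 = 610.9091 rpm, dir flips to −; running = −610.9091
Stage 2 [77T→41T]: ω = 610.9091×77/41 = 1147.3171 rpm, dir flips to +; running = +1147.3171
Stage 3 [41T→82T]: ω = 1147.3171×41/82 = 573.6585 rpm, dir flips to −; running = −573.6585

-573.6585 rpm (opposite to input, |ω| = 573.6585 rpm)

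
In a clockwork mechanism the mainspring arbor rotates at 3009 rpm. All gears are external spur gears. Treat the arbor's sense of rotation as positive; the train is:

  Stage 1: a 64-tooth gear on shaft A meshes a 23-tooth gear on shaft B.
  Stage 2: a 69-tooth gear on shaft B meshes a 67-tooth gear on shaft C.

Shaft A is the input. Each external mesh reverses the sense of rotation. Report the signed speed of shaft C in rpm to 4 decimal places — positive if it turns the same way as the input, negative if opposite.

+8622.8060 rpm (same as input, |ω| = 8622.8060 rpm)

Stage 1 [64T→23T]: ω = 3009.0000×64/23 = 8372.8696 rpm, dir flips to −; running = −8372.8696
Stage 2 [69T→67T]: ω = 8372.8696×69/67 = 8622.8060 rpm, dir flips to +; running = +8622.8060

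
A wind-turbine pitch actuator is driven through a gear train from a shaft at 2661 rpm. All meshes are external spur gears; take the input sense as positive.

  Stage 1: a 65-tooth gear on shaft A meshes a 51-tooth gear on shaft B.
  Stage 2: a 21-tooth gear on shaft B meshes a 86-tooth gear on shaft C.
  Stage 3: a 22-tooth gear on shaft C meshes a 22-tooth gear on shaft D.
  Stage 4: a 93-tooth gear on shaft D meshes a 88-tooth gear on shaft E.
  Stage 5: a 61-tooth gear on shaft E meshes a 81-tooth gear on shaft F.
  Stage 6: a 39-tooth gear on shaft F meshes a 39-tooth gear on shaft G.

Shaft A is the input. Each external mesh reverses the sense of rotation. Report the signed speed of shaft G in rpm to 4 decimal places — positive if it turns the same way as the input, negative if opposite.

+659.1041 rpm (same as input, |ω| = 659.1041 rpm)

Stage 1 [65T→51T]: ω = 2661.0000×65/51 = 3391.4706 rpm, dir flips to −; running = −3391.4706
Stage 2 [21T→86T]: ω = 3391.4706×21/86 = 828.1498 rpm, dir flips to +; running = +828.1498
Stage 3 [22T→22T]: ω = 828.1498×22/22 = 828.1498 rpm, dir flips to −; running = −828.1498
Stage 4 [93T→88T]: ω = 828.1498×93/88 = 875.2038 rpm, dir flips to +; running = +875.2038
Stage 5 [61T→81T]: ω = 875.2038×61/81 = 659.1041 rpm, dir flips to −; running = −659.1041
Stage 6 [39T→39T]: ω = 659.1041×39/39 = 659.1041 rpm, dir flips to +; running = +659.1041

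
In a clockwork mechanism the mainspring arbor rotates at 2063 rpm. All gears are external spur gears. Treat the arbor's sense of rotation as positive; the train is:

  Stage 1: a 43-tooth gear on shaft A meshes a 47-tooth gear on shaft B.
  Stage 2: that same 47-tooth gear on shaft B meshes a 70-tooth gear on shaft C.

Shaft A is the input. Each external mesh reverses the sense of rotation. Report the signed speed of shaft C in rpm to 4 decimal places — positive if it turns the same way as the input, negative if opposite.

Stage 1 [43T→47T]: ω = 2063.0000×43/47 = 1887.4255 rpm, dir flips to −; running = −1887.4255
Stage 2 [47T→70T]: ω = 1887.4255×47/70 = 1267.2714 rpm, dir flips to +; running = +1267.2714

+1267.2714 rpm (same as input, |ω| = 1267.2714 rpm)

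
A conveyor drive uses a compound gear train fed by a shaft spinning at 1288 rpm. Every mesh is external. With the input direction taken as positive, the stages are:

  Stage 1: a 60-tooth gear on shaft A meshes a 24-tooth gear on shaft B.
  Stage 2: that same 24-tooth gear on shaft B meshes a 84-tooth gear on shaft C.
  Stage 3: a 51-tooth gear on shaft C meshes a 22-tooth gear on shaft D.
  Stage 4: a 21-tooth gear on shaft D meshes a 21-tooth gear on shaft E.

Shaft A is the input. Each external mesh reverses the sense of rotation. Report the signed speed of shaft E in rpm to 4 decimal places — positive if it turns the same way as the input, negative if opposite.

+2132.7273 rpm (same as input, |ω| = 2132.7273 rpm)

Stage 1 [60T→24T]: ω = 1288.0000×60/24 = 3220.0000 rpm, dir flips to −; running = −3220.0000
Stage 2 [24T→84T]: ω = 3220.0000×24/84 = 920.0000 rpm, dir flips to +; running = +920.0000
Stage 3 [51T→22T]: ω = 920.0000×51/22 = 2132.7273 rpm, dir flips to −; running = −2132.7273
Stage 4 [21T→21T]: ω = 2132.7273×21/21 = 2132.7273 rpm, dir flips to +; running = +2132.7273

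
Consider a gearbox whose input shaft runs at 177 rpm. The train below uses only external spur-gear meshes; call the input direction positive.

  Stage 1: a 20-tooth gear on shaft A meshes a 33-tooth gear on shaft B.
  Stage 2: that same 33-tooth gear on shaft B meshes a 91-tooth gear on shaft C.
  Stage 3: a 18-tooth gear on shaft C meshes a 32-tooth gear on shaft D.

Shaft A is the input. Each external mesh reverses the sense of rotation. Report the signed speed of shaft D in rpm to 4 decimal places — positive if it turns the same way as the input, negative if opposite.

Stage 1 [20T→33T]: ω = 177.0000×20/33 = 107.2727 rpm, dir flips to −; running = −107.2727
Stage 2 [33T→91T]: ω = 107.2727×33/91 = 38.9011 rpm, dir flips to +; running = +38.9011
Stage 3 [18T→32T]: ω = 38.9011×18/32 = 21.8819 rpm, dir flips to −; running = −21.8819

-21.8819 rpm (opposite to input, |ω| = 21.8819 rpm)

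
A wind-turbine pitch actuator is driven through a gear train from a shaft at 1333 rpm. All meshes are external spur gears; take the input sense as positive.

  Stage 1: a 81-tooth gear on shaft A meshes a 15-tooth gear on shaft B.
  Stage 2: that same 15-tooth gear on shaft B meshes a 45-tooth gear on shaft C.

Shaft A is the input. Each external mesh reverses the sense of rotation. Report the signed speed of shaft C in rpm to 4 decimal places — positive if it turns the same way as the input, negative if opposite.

Stage 1 [81T→15T]: ω = 1333.0000×81/15 = 7198.2000 rpm, dir flips to −; running = −7198.2000
Stage 2 [15T→45T]: ω = 7198.2000×15/45 = 2399.4000 rpm, dir flips to +; running = +2399.4000

+2399.4000 rpm (same as input, |ω| = 2399.4000 rpm)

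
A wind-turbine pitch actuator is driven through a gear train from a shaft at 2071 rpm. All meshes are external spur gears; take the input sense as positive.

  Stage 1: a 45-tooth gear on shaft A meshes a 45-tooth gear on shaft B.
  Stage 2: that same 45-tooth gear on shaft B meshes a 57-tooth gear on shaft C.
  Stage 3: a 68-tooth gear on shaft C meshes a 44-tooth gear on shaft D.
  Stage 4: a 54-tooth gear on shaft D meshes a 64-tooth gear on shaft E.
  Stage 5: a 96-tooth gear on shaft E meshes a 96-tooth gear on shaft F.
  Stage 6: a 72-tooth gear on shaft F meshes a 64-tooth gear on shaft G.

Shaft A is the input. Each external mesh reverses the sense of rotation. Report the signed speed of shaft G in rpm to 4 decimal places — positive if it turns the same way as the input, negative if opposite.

+2398.5032 rpm (same as input, |ω| = 2398.5032 rpm)

Stage 1 [45T→45T]: ω = 2071.0000×45/45 = 2071.0000 rpm, dir flips to −; running = −2071.0000
Stage 2 [45T→57T]: ω = 2071.0000×45/57 = 1635.0000 rpm, dir flips to +; running = +1635.0000
Stage 3 [68T→44T]: ω = 1635.0000×68/44 = 2526.8182 rpm, dir flips to −; running = −2526.8182
Stage 4 [54T→64T]: ω = 2526.8182×54/64 = 2132.0028 rpm, dir flips to +; running = +2132.0028
Stage 5 [96T→96T]: ω = 2132.0028×96/96 = 2132.0028 rpm, dir flips to −; running = −2132.0028
Stage 6 [72T→64T]: ω = 2132.0028×72/64 = 2398.5032 rpm, dir flips to +; running = +2398.5032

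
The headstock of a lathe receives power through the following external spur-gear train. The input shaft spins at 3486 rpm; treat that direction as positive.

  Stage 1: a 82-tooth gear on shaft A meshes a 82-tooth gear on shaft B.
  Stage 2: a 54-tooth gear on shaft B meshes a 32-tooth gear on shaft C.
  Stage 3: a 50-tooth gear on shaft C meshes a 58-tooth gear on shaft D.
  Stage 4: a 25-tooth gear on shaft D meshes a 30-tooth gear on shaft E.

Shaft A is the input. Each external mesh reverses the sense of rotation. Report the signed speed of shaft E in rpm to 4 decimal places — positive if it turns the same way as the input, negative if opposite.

Stage 1 [82T→82T]: ω = 3486.0000×82/82 = 3486.0000 rpm, dir flips to −; running = −3486.0000
Stage 2 [54T→32T]: ω = 3486.0000×54/32 = 5882.6250 rpm, dir flips to +; running = +5882.6250
Stage 3 [50T→58T]: ω = 5882.6250×50/58 = 5071.2284 rpm, dir flips to −; running = −5071.2284
Stage 4 [25T→30T]: ω = 5071.2284×25/30 = 4226.0237 rpm, dir flips to +; running = +4226.0237

+4226.0237 rpm (same as input, |ω| = 4226.0237 rpm)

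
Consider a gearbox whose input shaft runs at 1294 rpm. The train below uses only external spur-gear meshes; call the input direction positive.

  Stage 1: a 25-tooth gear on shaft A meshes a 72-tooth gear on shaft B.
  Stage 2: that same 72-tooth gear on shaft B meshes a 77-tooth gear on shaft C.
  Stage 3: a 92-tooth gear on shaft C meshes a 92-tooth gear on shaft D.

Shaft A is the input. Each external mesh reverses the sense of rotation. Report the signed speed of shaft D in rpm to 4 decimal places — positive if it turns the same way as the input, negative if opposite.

Stage 1 [25T→72T]: ω = 1294.0000×25/72 = 449.3056 rpm, dir flips to −; running = −449.3056
Stage 2 [72T→77T]: ω = 449.3056×72/77 = 420.1299 rpm, dir flips to +; running = +420.1299
Stage 3 [92T→92T]: ω = 420.1299×92/92 = 420.1299 rpm, dir flips to −; running = −420.1299

-420.1299 rpm (opposite to input, |ω| = 420.1299 rpm)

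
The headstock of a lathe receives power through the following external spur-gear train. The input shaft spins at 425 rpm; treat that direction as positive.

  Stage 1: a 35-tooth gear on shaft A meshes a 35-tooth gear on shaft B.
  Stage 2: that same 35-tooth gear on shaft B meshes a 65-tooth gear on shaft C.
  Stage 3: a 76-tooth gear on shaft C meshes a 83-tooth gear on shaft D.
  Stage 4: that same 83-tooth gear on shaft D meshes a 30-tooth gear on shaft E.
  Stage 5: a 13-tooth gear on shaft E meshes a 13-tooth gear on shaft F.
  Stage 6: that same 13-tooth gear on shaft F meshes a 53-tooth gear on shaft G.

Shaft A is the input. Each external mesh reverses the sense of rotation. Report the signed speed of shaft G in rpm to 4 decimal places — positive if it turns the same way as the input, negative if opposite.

Stage 1 [35T→35T]: ω = 425.0000×35/35 = 425.0000 rpm, dir flips to −; running = −425.0000
Stage 2 [35T→65T]: ω = 425.0000×35/65 = 228.8462 rpm, dir flips to +; running = +228.8462
Stage 3 [76T→83T]: ω = 228.8462×76/83 = 209.5459 rpm, dir flips to −; running = −209.5459
Stage 4 [83T→30T]: ω = 209.5459×83/30 = 579.7436 rpm, dir flips to +; running = +579.7436
Stage 5 [13T→13T]: ω = 579.7436×13/13 = 579.7436 rpm, dir flips to −; running = −579.7436
Stage 6 [13T→53T]: ω = 579.7436×13/53 = 142.2013 rpm, dir flips to +; running = +142.2013

+142.2013 rpm (same as input, |ω| = 142.2013 rpm)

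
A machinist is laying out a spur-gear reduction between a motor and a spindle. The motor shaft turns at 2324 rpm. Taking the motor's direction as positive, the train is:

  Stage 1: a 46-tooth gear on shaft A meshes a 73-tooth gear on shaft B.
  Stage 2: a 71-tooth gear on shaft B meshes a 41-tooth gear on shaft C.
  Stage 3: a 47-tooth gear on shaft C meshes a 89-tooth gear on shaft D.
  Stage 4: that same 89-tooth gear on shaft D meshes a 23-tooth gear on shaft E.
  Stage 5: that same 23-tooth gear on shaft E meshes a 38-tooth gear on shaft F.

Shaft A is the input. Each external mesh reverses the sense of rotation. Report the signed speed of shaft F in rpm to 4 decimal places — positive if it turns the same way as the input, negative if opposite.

Stage 1 [46T→73T]: ω = 2324.0000×46/73 = 1464.4384 rpm, dir flips to −; running = −1464.4384
Stage 2 [71T→41T]: ω = 1464.4384×71/41 = 2535.9786 rpm, dir flips to +; running = +2535.9786
Stage 3 [47T→89T]: ω = 2535.9786×47/89 = 1339.2247 rpm, dir flips to −; running = −1339.2247
Stage 4 [89T→23T]: ω = 1339.2247×89/23 = 5182.2172 rpm, dir flips to +; running = +5182.2172
Stage 5 [23T→38T]: ω = 5182.2172×23/38 = 3136.6051 rpm, dir flips to −; running = −3136.6051

-3136.6051 rpm (opposite to input, |ω| = 3136.6051 rpm)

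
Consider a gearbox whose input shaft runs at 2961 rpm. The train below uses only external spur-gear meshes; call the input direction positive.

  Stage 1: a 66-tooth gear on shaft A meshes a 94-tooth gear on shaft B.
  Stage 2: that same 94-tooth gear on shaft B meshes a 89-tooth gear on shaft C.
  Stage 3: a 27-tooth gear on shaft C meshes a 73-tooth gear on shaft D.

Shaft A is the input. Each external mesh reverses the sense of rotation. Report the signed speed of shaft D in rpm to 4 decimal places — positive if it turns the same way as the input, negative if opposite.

Stage 1 [66T→94T]: ω = 2961.0000×66/94 = 2079.0000 rpm, dir flips to −; running = −2079.0000
Stage 2 [94T→89T]: ω = 2079.0000×94/89 = 2195.7978 rpm, dir flips to +; running = +2195.7978
Stage 3 [27T→73T]: ω = 2195.7978×27/73 = 812.1444 rpm, dir flips to −; running = −812.1444

-812.1444 rpm (opposite to input, |ω| = 812.1444 rpm)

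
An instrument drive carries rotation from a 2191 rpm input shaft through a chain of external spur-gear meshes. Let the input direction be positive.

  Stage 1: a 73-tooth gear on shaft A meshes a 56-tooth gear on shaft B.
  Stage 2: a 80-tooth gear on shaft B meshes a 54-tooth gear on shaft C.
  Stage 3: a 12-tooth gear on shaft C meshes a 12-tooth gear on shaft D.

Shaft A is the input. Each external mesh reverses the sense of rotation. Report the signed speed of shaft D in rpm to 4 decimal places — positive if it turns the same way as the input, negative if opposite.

Stage 1 [73T→56T]: ω = 2191.0000×73/56 = 2856.1250 rpm, dir flips to −; running = −2856.1250
Stage 2 [80T→54T]: ω = 2856.1250×80/54 = 4231.2963 rpm, dir flips to +; running = +4231.2963
Stage 3 [12T→12T]: ω = 4231.2963×12/12 = 4231.2963 rpm, dir flips to −; running = −4231.2963

-4231.2963 rpm (opposite to input, |ω| = 4231.2963 rpm)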